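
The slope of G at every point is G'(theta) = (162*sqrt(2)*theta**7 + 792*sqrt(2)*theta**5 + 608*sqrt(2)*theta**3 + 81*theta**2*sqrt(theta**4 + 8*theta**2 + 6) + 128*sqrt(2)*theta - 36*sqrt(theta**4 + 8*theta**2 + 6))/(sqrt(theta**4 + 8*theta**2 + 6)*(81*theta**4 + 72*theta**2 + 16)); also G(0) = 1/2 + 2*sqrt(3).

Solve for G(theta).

Recover the given G'(theta) by differentiating a candidate G(theta); any mismatch rules it out.
A general antiderivative is -3*theta/(3*theta**2 + 4/3) + 2*sqrt(theta**4/2 + 4*theta**2 + 3) + C.
The condition gives C = 1/2 + 2*sqrt(3) - (2*sqrt(3)) = 1/2.
So G(theta) = (18*sqrt(2)*theta**2*sqrt(theta**4 + 8*theta**2 + 6) + 9*theta**2 - 18*theta + 8*sqrt(2)*sqrt(theta**4 + 8*theta**2 + 6) + 4)/(2*(9*theta**2 + 4)).
Check: d/dtheta[(18*sqrt(2)*theta**2*sqrt(theta**4 + 8*theta**2 + 6) + 9*theta**2 - 18*theta + 8*sqrt(2)*sqrt(theta**4 + 8*theta**2 + 6) + 4)/(2*(9*theta**2 + 4))] = (162*sqrt(2)*theta**7 + 792*sqrt(2)*theta**5 + 608*sqrt(2)*theta**3 + 81*theta**2*sqrt(theta**4 + 8*theta**2 + 6) + 128*sqrt(2)*theta - 36*sqrt(theta**4 + 8*theta**2 + 6))/(81*theta**4*sqrt(theta**4 + 8*theta**2 + 6) + 72*theta**2*sqrt(theta**4 + 8*theta**2 + 6) + 16*sqrt(theta**4 + 8*theta**2 + 6)), which equals G'(theta).

G(theta) = (18*sqrt(2)*theta**2*sqrt(theta**4 + 8*theta**2 + 6) + 9*theta**2 - 18*theta + 8*sqrt(2)*sqrt(theta**4 + 8*theta**2 + 6) + 4)/(2*(9*theta**2 + 4))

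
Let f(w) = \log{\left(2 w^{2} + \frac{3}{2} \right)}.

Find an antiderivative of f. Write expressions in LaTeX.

An antiderivative is F(w) = w \log{\left(2 w^{2} + \frac{3}{2} \right)} - 2 w + \sqrt{3} \operatorname{atan}{\left(\frac{2 \sqrt{3} w}{3} \right)}.

Any candidate F(w) must reproduce f(w) exactly when differentiated.
Check: d/dw[w \log{\left(2 w^{2} + \frac{3}{2} \right)} - 2 w + \sqrt{3} \operatorname{atan}{\left(\frac{2 \sqrt{3} w}{3} \right)}] = \log{\left(2 w^{2} + \frac{3}{2} \right)} = f(w).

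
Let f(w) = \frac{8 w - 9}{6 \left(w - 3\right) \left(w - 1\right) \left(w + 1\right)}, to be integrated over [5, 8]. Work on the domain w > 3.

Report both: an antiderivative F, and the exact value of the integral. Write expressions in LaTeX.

The denominator factors as 6 \left(w - 3\right) \left(w - 1\right) \left(w + 1\right); partial fractions split f into directly integrable pieces: - \frac{17}{48 \left(w + 1\right)} + \frac{1}{24 \left(w - 1\right)} + \frac{5}{16 \left(w - 3\right)}.
F(w) = - \frac{- 15 \log{\left(w - 3 \right)} - 2 \log{\left(w - 1 \right)} + 17 \log{\left(w + 1 \right)}}{48} is an antiderivative of f.
Check: d/dw[- \frac{- 15 \log{\left(w - 3 \right)} - 2 \log{\left(w - 1 \right)} + 17 \log{\left(w + 1 \right)}}{48}] = \frac{8 w - 9}{6 w^{3} - 18 w^{2} - 6 w + 18}, which equals f(w).
F(8) = - \frac{17 \log{\left(9 \right)}}{48} + \frac{\log{\left(7 \right)}}{24} + \frac{5 \log{\left(5 \right)}}{16}; F(5) = - \frac{17 \log{\left(6 \right)}}{48} + \frac{\log{\left(4 \right)}}{24} + \frac{5 \log{\left(2 \right)}}{16}.
Integral = F(8) - F(5) = - \frac{17 \log{\left(9 \right)}}{48} - \frac{5 \log{\left(2 \right)}}{16} - \frac{\log{\left(4 \right)}}{24} + \frac{\log{\left(7 \right)}}{24} + \frac{5 \log{\left(5 \right)}}{16} + \frac{17 \log{\left(6 \right)}}{48}.

Antiderivative: F(w) = - \frac{- 15 \log{\left(w - 3 \right)} - 2 \log{\left(w - 1 \right)} + 17 \log{\left(w + 1 \right)}}{48}; value = - \frac{17 \log{\left(9 \right)}}{48} - \frac{5 \log{\left(2 \right)}}{16} - \frac{\log{\left(4 \right)}}{24} + \frac{\log{\left(7 \right)}}{24} + \frac{5 \log{\left(5 \right)}}{16} + \frac{17 \log{\left(6 \right)}}{48}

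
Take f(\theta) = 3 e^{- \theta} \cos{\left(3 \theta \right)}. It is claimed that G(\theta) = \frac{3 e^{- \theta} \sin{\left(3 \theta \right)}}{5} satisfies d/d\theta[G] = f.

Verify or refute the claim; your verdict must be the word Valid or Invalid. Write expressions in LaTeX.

Invalid: d/d\theta[G] - f = \frac{\left(- 3 \sin{\left(3 \theta \right)} - 6 \cos{\left(3 \theta \right)}\right) e^{- \theta}}{5}, which is not 0.

d/d\theta[G] = \frac{\left(- 3 \sin{\left(3 \theta \right)} + 9 \cos{\left(3 \theta \right)}\right) e^{- \theta}}{5}
d/d\theta[G] - f(\theta) = \frac{\left(- 3 \sin{\left(3 \theta \right)} - 6 \cos{\left(3 \theta \right)}\right) e^{- \theta}}{5} != 0.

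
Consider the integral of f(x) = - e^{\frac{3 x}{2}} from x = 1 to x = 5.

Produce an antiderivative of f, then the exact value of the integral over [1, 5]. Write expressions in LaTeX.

Antiderivative: F(x) = - \frac{2 e^{\frac{3 x}{2}}}{3}; value = - \frac{2 e^{\frac{15}{2}}}{3} + \frac{2 e^{\frac{3}{2}}}{3}

Since d/dx undoes antidifferentiation here, F'(x) = f(x) is required of F(x).
F(x) = - \frac{2 e^{\frac{3 x}{2}}}{3} is an antiderivative of f.
Check: d/dx[- \frac{2 e^{\frac{3 x}{2}}}{3}] = - e^{\frac{3 x}{2}} = f(x).
F(5) = - \frac{2 e^{\frac{15}{2}}}{3}; F(1) = - \frac{2 e^{\frac{3}{2}}}{3}.
Integral = F(5) - F(1) = - \frac{2 e^{\frac{15}{2}}}{3} + \frac{2 e^{\frac{3}{2}}}{3}.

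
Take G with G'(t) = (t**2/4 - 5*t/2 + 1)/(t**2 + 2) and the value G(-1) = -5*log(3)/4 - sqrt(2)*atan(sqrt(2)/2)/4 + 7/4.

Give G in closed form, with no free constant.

Whatever form G(t) takes, its d/dt must return the stated G'(t).
A general antiderivative is t/4 - 5*log(t**2 + 2)/4 + sqrt(2)*atan(sqrt(2)*t/2)/4 + C.
The condition gives C = -5*log(3)/4 - sqrt(2)*atan(sqrt(2)/2)/4 + 7/4 - (-5*log(3)/4 - 1/4 - sqrt(2)*atan(sqrt(2)/2)/4) = 2.
So G(t) = (t - 5*log(t**2 + 2) + sqrt(2)*atan(sqrt(2)*t/2) + 8)/4.
Check: d/dt[(t - 5*log(t**2 + 2) + sqrt(2)*atan(sqrt(2)*t/2) + 8)/4] = (t**2 - 10*t + 4)/(4*t**2 + 8), which equals G'(t).

G(t) = (t - 5*log(t**2 + 2) + sqrt(2)*atan(sqrt(2)*t/2) + 8)/4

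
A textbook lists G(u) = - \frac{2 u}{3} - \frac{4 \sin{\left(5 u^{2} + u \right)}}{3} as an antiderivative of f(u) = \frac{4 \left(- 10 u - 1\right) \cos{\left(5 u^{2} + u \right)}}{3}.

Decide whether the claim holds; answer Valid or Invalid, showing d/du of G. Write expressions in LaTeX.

d/du[G] = - \frac{40 u \cos{\left(5 u^{2} + u \right)}}{3} - \frac{4 \cos{\left(5 u^{2} + u \right)}}{3} - \frac{2}{3}
d/du[G] - f(u) = - \frac{2}{3} != 0.

Invalid: d/du[G] - f = - \frac{2}{3}, which is not 0.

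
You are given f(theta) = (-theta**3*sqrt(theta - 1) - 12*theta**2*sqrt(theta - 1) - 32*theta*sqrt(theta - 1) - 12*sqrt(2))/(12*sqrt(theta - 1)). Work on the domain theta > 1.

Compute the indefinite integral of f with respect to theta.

F(theta) = -theta**4/48 - theta**3/3 - 4*theta**2/3 - 2*sqrt(2*theta - 2) + C

Check any antiderivative F(theta) by computing F'(theta) and comparing it with f(theta).
Check: d/dtheta[-theta**4/48 - theta**3/3 - 4*theta**2/3 - 2*sqrt(2*theta - 2)] = (-theta**3*sqrt(theta - 1) - 12*theta**2*sqrt(theta - 1) - 32*theta*sqrt(theta - 1) - 12*sqrt(2))/(12*sqrt(theta - 1)) = f(theta).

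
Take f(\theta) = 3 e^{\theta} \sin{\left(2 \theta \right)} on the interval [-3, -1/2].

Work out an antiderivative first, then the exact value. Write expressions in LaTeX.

Antiderivative: F(\theta) = \frac{3 e^{\theta} \sin{\left(2 \theta \right)}}{5} - \frac{6 e^{\theta} \cos{\left(2 \theta \right)}}{5}; value = - \frac{6 \cos{\left(1 \right)}}{5 e^{\frac{1}{2}}} - \frac{3 \sin{\left(1 \right)}}{5 e^{\frac{1}{2}}} + \frac{3 \sin{\left(6 \right)}}{5 e^{3}} + \frac{6 \cos{\left(6 \right)}}{5 e^{3}}

A candidate is checked by its d/d\theta: the result must match f(\theta).
F(\theta) = \frac{3 e^{\theta} \sin{\left(2 \theta \right)}}{5} - \frac{6 e^{\theta} \cos{\left(2 \theta \right)}}{5} is an antiderivative of f.
Check: d/d\theta[\frac{3 e^{\theta} \sin{\left(2 \theta \right)}}{5} - \frac{6 e^{\theta} \cos{\left(2 \theta \right)}}{5}] = 3 e^{\theta} \sin{\left(2 \theta \right)} = f(\theta).
F(-1/2) = - \frac{6 \cos{\left(1 \right)}}{5 e^{\frac{1}{2}}} - \frac{3 \sin{\left(1 \right)}}{5 e^{\frac{1}{2}}}; F(-3) = - \frac{6 \cos{\left(6 \right)}}{5 e^{3}} - \frac{3 \sin{\left(6 \right)}}{5 e^{3}}.
Integral = F(-1/2) - F(-3) = - \frac{6 \cos{\left(1 \right)}}{5 e^{\frac{1}{2}}} - \frac{3 \sin{\left(1 \right)}}{5 e^{\frac{1}{2}}} + \frac{3 \sin{\left(6 \right)}}{5 e^{3}} + \frac{6 \cos{\left(6 \right)}}{5 e^{3}}.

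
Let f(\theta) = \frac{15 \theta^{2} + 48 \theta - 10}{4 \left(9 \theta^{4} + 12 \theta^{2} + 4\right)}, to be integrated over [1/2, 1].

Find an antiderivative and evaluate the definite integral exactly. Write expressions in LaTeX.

Antiderivative: F(\theta) = - \frac{5 \theta + 8}{4 \left(3 \theta^{2} + 2\right)}; value = \frac{67}{220}

f has the shape u'v + uv' for u = \frac{1}{3 \theta^{2} + 2} and v = - \frac{5 \theta}{4} - 2 — it is the derivative of the product u*v.
F(\theta) = - \frac{5 \theta + 8}{4 \left(3 \theta^{2} + 2\right)} is an antiderivative of f.
Check: d/d\theta[- \frac{5 \theta + 8}{4 \left(3 \theta^{2} + 2\right)}] = \frac{15 \theta^{2} + 48 \theta - 10}{36 \theta^{4} + 48 \theta^{2} + 16}, which equals f(\theta).
F(1) = - \frac{13}{20}; F(1/2) = - \frac{21}{22}.
Integral = F(1) - F(1/2) = \frac{67}{220}.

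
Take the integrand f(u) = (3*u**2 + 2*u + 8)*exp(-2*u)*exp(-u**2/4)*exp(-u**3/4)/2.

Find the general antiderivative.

F(u) = -2*exp(-2*u)*exp(-u**2/4)*exp(-u**3/4) + C

The substitution w = -u**3/4 - u**2/4 - 2*u works: f is exactly (dF/dw)*(dw/du) for that inner function.
Check: d/du[-2*exp(-2*u)*exp(-u**2/4)*exp(-u**3/4)] = (3*u**2 + 2*u + 8)*exp(-2*u)*exp(-u**2/4)*exp(-u**3/4)/2 = f(u).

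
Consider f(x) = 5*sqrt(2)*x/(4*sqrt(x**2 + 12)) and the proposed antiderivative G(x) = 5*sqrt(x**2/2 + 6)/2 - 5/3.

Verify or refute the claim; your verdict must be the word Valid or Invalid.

d/dx[G] = 5*sqrt(2)*x/(4*sqrt(x**2 + 12))
This equals f(x) exactly, so the claim holds.

Valid: G'(x) = f(x).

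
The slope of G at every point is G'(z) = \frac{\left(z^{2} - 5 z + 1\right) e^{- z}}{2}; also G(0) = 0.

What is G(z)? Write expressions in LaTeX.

G'(z) has the shape u'v + uv' for u = - \frac{z^{2}}{2} + \frac{3 z}{2} + 1 and v = e^{- z} — it is the derivative of the product u*v.
A general antiderivative is \frac{\left(- z^{2} + 3 z + 2\right) e^{- z}}{2} + C.
The condition gives C = 0 - (1) = -1.
So G(z) = \frac{\left(- z^{2} + 3 z - 2 e^{z} + 2\right) e^{- z}}{2}.
Check: d/dz[\frac{\left(- z^{2} + 3 z - 2 e^{z} + 2\right) e^{- z}}{2}] = \frac{\left(z^{2} - 5 z + 1\right) e^{- z}}{2} = G'(z).

G(z) = \frac{\left(- z^{2} + 3 z - 2 e^{z} + 2\right) e^{- z}}{2}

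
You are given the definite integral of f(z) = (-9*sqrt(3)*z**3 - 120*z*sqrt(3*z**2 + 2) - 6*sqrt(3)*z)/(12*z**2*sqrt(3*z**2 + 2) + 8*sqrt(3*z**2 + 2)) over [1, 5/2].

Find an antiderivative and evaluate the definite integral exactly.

Check any antiderivative F(z) by computing F'(z) and comparing it with f(z).
F(z) = -3*sqrt(z**2 + 2/3)/4 - 5*log(3*z**2 + 2) is an antiderivative of f.
Check: d/dz[-3*sqrt(z**2 + 2/3)/4 - 5*log(3*z**2 + 2)] = (-9*sqrt(3)*z**3 - 120*z*sqrt(3*z**2 + 2) - 6*sqrt(3)*z)/(12*z**2*sqrt(3*z**2 + 2) + 8*sqrt(3*z**2 + 2)) = f(z).
F(5/2) = -5*log(83/4) - sqrt(249)/8; F(1) = -5*log(5) - sqrt(15)/4.
Integral = F(5/2) - F(1) = -5*log(83/4) - sqrt(249)/8 + sqrt(15)/4 + 5*log(5).

Antiderivative: F(z) = -3*sqrt(z**2 + 2/3)/4 - 5*log(3*z**2 + 2); value = -5*log(83/4) - sqrt(249)/8 + sqrt(15)/4 + 5*log(5)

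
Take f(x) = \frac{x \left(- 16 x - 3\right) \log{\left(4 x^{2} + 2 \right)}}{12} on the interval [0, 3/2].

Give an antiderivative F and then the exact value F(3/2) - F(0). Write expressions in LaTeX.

For F(x) to be correct the identity F'(x) - f(x) = 0 must hold.
F(x) = - \frac{4 x^{3} \log{\left(4 x^{2} + 2 \right)}}{9} + \frac{8 x^{3}}{27} - \frac{x^{2} \log{\left(4 x^{2} + 2 \right)}}{8} + \frac{x^{2}}{8} - \frac{4 x}{9} - \frac{\log{\left(x^{2} + \frac{1}{2} \right)}}{16} + \frac{2 \sqrt{2} \operatorname{atan}{\left(\sqrt{2} x \right)}}{9} is an antiderivative of f.
Check: d/dx[- \frac{4 x^{3} \log{\left(4 x^{2} + 2 \right)}}{9} + \frac{8 x^{3}}{27} - \frac{x^{2} \log{\left(4 x^{2} + 2 \right)}}{8} + \frac{x^{2}}{8} - \frac{4 x}{9} - \frac{\log{\left(x^{2} + \frac{1}{2} \right)}}{16} + \frac{2 \sqrt{2} \operatorname{atan}{\left(\sqrt{2} x \right)}}{9}] = - \frac{4 x^{2} \log{\left(2 x^{2} + 1 \right)}}{3} - \frac{4 x^{2} \log{\left(2 \right)}}{3} - \frac{x \log{\left(2 x^{2} + 1 \right)}}{4} - \frac{x \log{\left(2 \right)}}{4}, which equals f(x).
F(3/2) = - \frac{57 \log{\left(11 \right)}}{32} - \frac{\log{\left(\frac{11}{4} \right)}}{16} + \frac{2 \sqrt{2} \operatorname{atan}{\left(\frac{3 \sqrt{2}}{2} \right)}}{9} + \frac{59}{96}; F(0) = \frac{\log{\left(2 \right)}}{16}.
Integral = F(3/2) - F(0) = - \frac{57 \log{\left(11 \right)}}{32} - \frac{\log{\left(\frac{11}{4} \right)}}{16} - \frac{\log{\left(2 \right)}}{16} + \frac{2 \sqrt{2} \operatorname{atan}{\left(\frac{3 \sqrt{2}}{2} \right)}}{9} + \frac{59}{96}.

Antiderivative: F(x) = - \frac{4 x^{3} \log{\left(4 x^{2} + 2 \right)}}{9} + \frac{8 x^{3}}{27} - \frac{x^{2} \log{\left(4 x^{2} + 2 \right)}}{8} + \frac{x^{2}}{8} - \frac{4 x}{9} - \frac{\log{\left(x^{2} + \frac{1}{2} \right)}}{16} + \frac{2 \sqrt{2} \operatorname{atan}{\left(\sqrt{2} x \right)}}{9}; value = - \frac{57 \log{\left(11 \right)}}{32} - \frac{\log{\left(\frac{11}{4} \right)}}{16} - \frac{\log{\left(2 \right)}}{16} + \frac{2 \sqrt{2} \operatorname{atan}{\left(\frac{3 \sqrt{2}}{2} \right)}}{9} + \frac{59}{96}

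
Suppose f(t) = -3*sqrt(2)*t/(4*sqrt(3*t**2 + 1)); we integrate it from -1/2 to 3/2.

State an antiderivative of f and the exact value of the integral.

Antiderivative: F(t) = -sqrt(2)*sqrt(3*t**2 + 1)/4; value = -sqrt(62)/8 + sqrt(14)/8

f matches the chain-rule pattern g'(h)*h' with inner function h(t) = 3*t**2/2 + 1/2; substituting u = h(t) collapses the integral.
F(t) = -sqrt(2)*sqrt(3*t**2 + 1)/4 is an antiderivative of f.
Check: d/dt[-sqrt(2)*sqrt(3*t**2 + 1)/4] = -3*sqrt(2)*t/(4*sqrt(3*t**2 + 1)) = f(t).
F(3/2) = -sqrt(62)/8; F(-1/2) = -sqrt(14)/8.
Integral = F(3/2) - F(-1/2) = -sqrt(62)/8 + sqrt(14)/8.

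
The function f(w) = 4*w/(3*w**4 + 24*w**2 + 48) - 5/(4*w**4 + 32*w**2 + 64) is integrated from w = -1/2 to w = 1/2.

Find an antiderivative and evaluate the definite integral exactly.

Integrate term by term and add the pieces.
F(w) = -(15*w**2*atan(w/2) + 30*w + 60*atan(w/2) + 128)/(192*(w**2 + 4)) is an antiderivative of f.
Check: d/dw[-(15*w**2*atan(w/2) + 30*w + 60*atan(w/2) + 128)/(192*(w**2 + 4))] = (16*w - 15)/(12*w**4 + 96*w**2 + 192), which equals f(w).
F(1/2) = -143/816 - 5*atan(1/4)/64; F(-1/2) = -113/816 + 5*atan(1/4)/64.
Integral = F(1/2) - F(-1/2) = -5*atan(1/4)/32 - 5/136.

Antiderivative: F(w) = -(15*w**2*atan(w/2) + 30*w + 60*atan(w/2) + 128)/(192*(w**2 + 4)); value = -5*atan(1/4)/32 - 5/136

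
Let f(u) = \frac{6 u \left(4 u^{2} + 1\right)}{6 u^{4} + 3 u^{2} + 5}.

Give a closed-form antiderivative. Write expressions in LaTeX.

The substitution w = 2 u^{4} + u^{2} + \frac{5}{3} works: f is exactly (dF/dw)*(dw/du) for that inner function.
Check: d/du[\log{\left(2 u^{4} + u^{2} + \frac{5}{3} \right)}] = \frac{24 u^{3} + 6 u}{6 u^{4} + 3 u^{2} + 5}, which equals f(u).

An antiderivative is F(u) = \log{\left(2 u^{4} + u^{2} + \frac{5}{3} \right)}.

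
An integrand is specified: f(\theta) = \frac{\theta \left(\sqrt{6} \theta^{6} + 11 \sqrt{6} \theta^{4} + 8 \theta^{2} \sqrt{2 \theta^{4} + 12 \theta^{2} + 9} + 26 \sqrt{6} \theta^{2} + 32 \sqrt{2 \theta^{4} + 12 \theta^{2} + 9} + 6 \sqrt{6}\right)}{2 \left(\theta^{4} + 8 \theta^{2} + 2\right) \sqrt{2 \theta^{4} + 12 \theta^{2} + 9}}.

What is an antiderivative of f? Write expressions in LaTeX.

Check any antiderivative F(\theta) by computing F'(\theta) and comparing it with f(\theta).
Check: d/d\theta[\frac{\sqrt{6} \left(3 \sqrt{2 \theta^{4} + 12 \theta^{2} + 9} + 4 \sqrt{6} \log{\left(\frac{\theta^{4}}{2} + 4 \theta^{2} + 1 \right)}\right)}{24}] = \frac{\sqrt{6} \theta^{7} + 11 \sqrt{6} \theta^{5} + 8 \theta^{3} \sqrt{2 \theta^{4} + 12 \theta^{2} + 9} + 26 \sqrt{6} \theta^{3} + 32 \theta \sqrt{2 \theta^{4} + 12 \theta^{2} + 9} + 6 \sqrt{6} \theta}{2 \theta^{4} \sqrt{2 \theta^{4} + 12 \theta^{2} + 9} + 16 \theta^{2} \sqrt{2 \theta^{4} + 12 \theta^{2} + 9} + 4 \sqrt{2 \theta^{4} + 12 \theta^{2} + 9}}, which equals f(\theta).

An antiderivative is F(\theta) = \frac{\sqrt{6} \left(3 \sqrt{2 \theta^{4} + 12 \theta^{2} + 9} + 4 \sqrt{6} \log{\left(\frac{\theta^{4}}{2} + 4 \theta^{2} + 1 \right)}\right)}{24}.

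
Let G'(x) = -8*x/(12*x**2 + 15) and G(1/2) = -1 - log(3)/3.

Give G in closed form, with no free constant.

G'(x) matches the chain-rule pattern g'(h)*h' with inner function h(x) = 2*x**2 + 5/2; substituting u = h(x) collapses the integral.
A general antiderivative is -log(2*x**2 + 5/2)/3 + C.
The condition gives C = -1 - log(3)/3 - (-log(3)/3) = -1.
So G(x) = -log(2*x**2 + 5/2)/3 - 1.
Check: d/dx[-log(2*x**2 + 5/2)/3 - 1] = -8*x/(12*x**2 + 15) = G'(x).

G(x) = -log(2*x**2 + 5/2)/3 - 1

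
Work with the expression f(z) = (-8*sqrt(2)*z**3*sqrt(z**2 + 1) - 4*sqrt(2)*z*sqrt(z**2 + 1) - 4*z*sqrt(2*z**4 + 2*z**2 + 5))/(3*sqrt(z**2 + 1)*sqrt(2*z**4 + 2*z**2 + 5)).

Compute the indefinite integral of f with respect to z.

A first test for any F(z): its z-derivative must equal f(z) identically.
Check: d/dz[2*(-2*sqrt(z**2 + 1) - sqrt(2)*sqrt(2*z**4 + 2*z**2 + 5))/3] = (-8*sqrt(2)*z**3*sqrt(z**2 + 1) - 4*sqrt(2)*z*sqrt(z**2 + 1) - 4*z*sqrt(2*z**4 + 2*z**2 + 5))/(3*sqrt(z**2 + 1)*sqrt(2*z**4 + 2*z**2 + 5)) = f(z).

F(z) = 2*(-2*sqrt(z**2 + 1) - sqrt(2)*sqrt(2*z**4 + 2*z**2 + 5))/3 + C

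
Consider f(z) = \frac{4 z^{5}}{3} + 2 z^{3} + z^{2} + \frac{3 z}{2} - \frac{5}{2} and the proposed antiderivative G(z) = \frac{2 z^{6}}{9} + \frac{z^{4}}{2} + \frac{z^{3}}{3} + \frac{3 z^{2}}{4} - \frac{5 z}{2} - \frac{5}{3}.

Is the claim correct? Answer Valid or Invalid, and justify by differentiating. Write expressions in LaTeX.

d/dz[G] = \frac{4 z^{5}}{3} + 2 z^{3} + z^{2} + \frac{3 z}{2} - \frac{5}{2}
This equals f(z) exactly, so the claim holds.

Valid - differentiating G returns exactly f.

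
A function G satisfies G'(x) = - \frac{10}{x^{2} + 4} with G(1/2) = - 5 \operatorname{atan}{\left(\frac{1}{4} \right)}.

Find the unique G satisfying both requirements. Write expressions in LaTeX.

Whatever form G(x) takes, its d/dx must return the stated G'(x).
A general antiderivative is - 5 \operatorname{atan}{\left(\frac{x}{2} \right)} + C.
The condition gives C = - 5 \operatorname{atan}{\left(\frac{1}{4} \right)} - (- 5 \operatorname{atan}{\left(\frac{1}{4} \right)}) = 0.
So G(x) = - 5 \operatorname{atan}{\left(\frac{x}{2} \right)}.
Check: d/dx[- 5 \operatorname{atan}{\left(\frac{x}{2} \right)}] = - \frac{10}{x^{2} + 4} = G'(x).

G(x) = - 5 \operatorname{atan}{\left(\frac{x}{2} \right)}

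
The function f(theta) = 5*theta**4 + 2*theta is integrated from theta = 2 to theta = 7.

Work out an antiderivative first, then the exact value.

Antiderivative: F(theta) = theta**2*(theta + 1)*(theta**2 - theta + 1); value = 16820

Integrate term by term and add the pieces.
F(theta) = theta**2*(theta + 1)*(theta**2 - theta + 1) is an antiderivative of f.
Check: d/dtheta[theta**2*(theta + 1)*(theta**2 - theta + 1)] = 5*theta**4 + 2*theta = f(theta).
F(7) = 16856; F(2) = 36.
Integral = F(7) - F(2) = 16820.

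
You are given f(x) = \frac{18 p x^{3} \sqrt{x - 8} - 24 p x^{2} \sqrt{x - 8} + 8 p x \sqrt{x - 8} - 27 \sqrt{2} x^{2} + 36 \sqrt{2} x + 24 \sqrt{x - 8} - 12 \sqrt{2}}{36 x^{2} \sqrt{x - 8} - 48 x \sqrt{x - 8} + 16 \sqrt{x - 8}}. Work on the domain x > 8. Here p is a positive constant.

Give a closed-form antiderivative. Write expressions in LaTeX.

A candidate is checked by its d/dx: the result must match f(x).
Check: d/dx[\frac{p x^{2}}{4} - 3 \sqrt{\frac{x}{2} - 4} - \frac{2}{3 x - 2}] = \frac{18 p x^{3} \sqrt{x - 8} - 24 p x^{2} \sqrt{x - 8} + 8 p x \sqrt{x - 8} - 27 \sqrt{2} x^{2} + 36 \sqrt{2} x + 24 \sqrt{x - 8} - 12 \sqrt{2}}{36 x^{2} \sqrt{x - 8} - 48 x \sqrt{x - 8} + 16 \sqrt{x - 8}} = f(x).

An antiderivative is F(x) = \frac{p x^{2}}{4} - 3 \sqrt{\frac{x}{2} - 4} - \frac{2}{3 x - 2}.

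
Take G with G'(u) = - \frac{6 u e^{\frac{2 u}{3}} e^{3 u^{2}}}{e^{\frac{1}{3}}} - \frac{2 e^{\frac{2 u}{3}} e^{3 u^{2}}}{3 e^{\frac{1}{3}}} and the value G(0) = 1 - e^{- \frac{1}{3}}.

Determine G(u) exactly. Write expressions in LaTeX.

The substitution w = 3 u^{2} + \frac{2 u}{3} - \frac{1}{3} works: G'(u) is exactly (dG/dw)*(dw/du) for that inner function.
A general antiderivative is - e^{3 u^{2} + \frac{2 u}{3} - \frac{1}{3}} + C.
The condition gives C = 1 - e^{- \frac{1}{3}} - (- \frac{1}{e^{\frac{1}{3}}}) = 1.
So G(u) = 1 - e^{3 u^{2} + \frac{2 u}{3} - \frac{1}{3}}.
Check: d/du[1 - e^{3 u^{2} + \frac{2 u}{3} - \frac{1}{3}}] = - \frac{6 u e^{\frac{2 u}{3}} e^{3 u^{2}}}{e^{\frac{1}{3}}} - \frac{2 e^{\frac{2 u}{3}} e^{3 u^{2}}}{3 e^{\frac{1}{3}}} = G'(u).

G(u) = 1 - e^{3 u^{2} + \frac{2 u}{3} - \frac{1}{3}}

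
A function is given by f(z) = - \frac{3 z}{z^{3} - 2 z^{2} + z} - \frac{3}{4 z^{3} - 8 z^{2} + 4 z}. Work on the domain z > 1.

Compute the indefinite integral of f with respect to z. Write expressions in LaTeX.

F(z) = - \frac{3 \log{\left(z \right)}}{4} + \frac{3 \log{\left(z - 1 \right)}}{4} + \frac{15}{4 z - 4} + C

Factor the denominator (4 z \left(z - 1\right)^{2}) and decompose: f = \frac{3}{4 \left(z - 1\right)} - \frac{15}{4 \left(z - 1\right)^{2}} - \frac{3}{4 z}; each piece integrates to a log, atan, or power term.
Check: d/dz[- \frac{3 \log{\left(z \right)}}{4} + \frac{3 \log{\left(z - 1 \right)}}{4} + \frac{15}{4 z - 4}] = \frac{- 12 z - 3}{4 z^{3} - 8 z^{2} + 4 z}, which equals f(z).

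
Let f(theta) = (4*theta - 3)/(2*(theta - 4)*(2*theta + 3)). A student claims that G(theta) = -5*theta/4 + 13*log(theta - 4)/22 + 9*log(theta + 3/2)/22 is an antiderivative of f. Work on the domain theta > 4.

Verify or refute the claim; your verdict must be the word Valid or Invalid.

Invalid: d/dtheta[G] - f = -5/4, which is not 0.

d/dtheta[G] = (-10*theta**2 + 33*theta + 54)/(8*theta**2 - 20*theta - 48)
d/dtheta[G] - f(theta) = -5/4 != 0.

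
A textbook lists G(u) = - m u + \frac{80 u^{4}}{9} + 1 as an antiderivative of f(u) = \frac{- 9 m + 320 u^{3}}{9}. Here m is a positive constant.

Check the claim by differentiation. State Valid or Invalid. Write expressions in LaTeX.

d/du[G] = - m + \frac{320 u^{3}}{9}
This equals f(u) exactly, so the claim holds.

Valid - the claim checks out under differentiation.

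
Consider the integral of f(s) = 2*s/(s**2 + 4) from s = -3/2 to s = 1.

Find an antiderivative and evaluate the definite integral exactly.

The substitution u = s**2 + 4 works: f is exactly (dF/du)*(du/ds) for that inner function.
F(s) = log(s**2 + 4) is an antiderivative of f.
Check: d/ds[log(s**2 + 4)] = 2*s/(s**2 + 4) = f(s).
F(1) = log(5); F(-3/2) = log(25/4).
Integral = F(1) - F(-3/2) = -log(25/4) + log(5).

Antiderivative: F(s) = log(s**2 + 4); value = -log(25/4) + log(5)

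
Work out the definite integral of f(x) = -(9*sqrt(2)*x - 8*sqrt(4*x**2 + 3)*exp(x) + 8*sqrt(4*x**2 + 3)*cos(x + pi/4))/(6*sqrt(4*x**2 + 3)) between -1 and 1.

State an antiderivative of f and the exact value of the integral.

Antiderivative: F(x) = -3*sqrt(2*x**2 + 3/2)/4 + 4*exp(x)/3 - 4*sin(x + pi/4)/3; value = -4*sin(pi/4 + 1)/3 - 4*exp(-1)/3 + 4*cos(pi/4 + 1)/3 + 4*exp(1)/3

Check any antiderivative F(x) by computing F'(x) and comparing it with f(x).
F(x) = -3*sqrt(2*x**2 + 3/2)/4 + 4*exp(x)/3 - 4*sin(x + pi/4)/3 is an antiderivative of f.
Check: d/dx[-3*sqrt(2*x**2 + 3/2)/4 + 4*exp(x)/3 - 4*sin(x + pi/4)/3] = (-9*sqrt(2)*x + 8*sqrt(4*x**2 + 3)*exp(x) - 8*sqrt(4*x**2 + 3)*cos(x + pi/4))/(6*sqrt(4*x**2 + 3)), which equals f(x).
F(1) = -3*sqrt(14)/8 - 4*sin(pi/4 + 1)/3 + 4*exp(1)/3; F(-1) = -3*sqrt(14)/8 - 4*cos(pi/4 + 1)/3 + 4*exp(-1)/3.
Integral = F(1) - F(-1) = -4*sin(pi/4 + 1)/3 - 4*exp(-1)/3 + 4*cos(pi/4 + 1)/3 + 4*exp(1)/3.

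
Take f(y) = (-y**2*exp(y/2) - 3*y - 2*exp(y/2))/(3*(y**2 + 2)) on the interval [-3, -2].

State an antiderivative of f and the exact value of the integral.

Antiderivative: F(y) = -2*exp(y/2)/3 - log(y**2/2 + 1)/2; value = -log(9)/2 - 2*exp(-1)/3 + 2*exp(-3/2)/3 + log(33/2)/2

Recover f(y) by differentiating a candidate F(y); any mismatch rules it out.
F(y) = -2*exp(y/2)/3 - log(y**2/2 + 1)/2 is an antiderivative of f.
Check: d/dy[-2*exp(y/2)/3 - log(y**2/2 + 1)/2] = (-y**2*exp(y/2) - 3*y - 2*exp(y/2))/(3*y**2 + 6), which equals f(y).
F(-2) = -log(3)/2 - 2*exp(-1)/3; F(-3) = -log(11/2)/2 - 2*exp(-3/2)/3.
Integral = F(-2) - F(-3) = -log(9)/2 - 2*exp(-1)/3 + 2*exp(-3/2)/3 + log(33/2)/2.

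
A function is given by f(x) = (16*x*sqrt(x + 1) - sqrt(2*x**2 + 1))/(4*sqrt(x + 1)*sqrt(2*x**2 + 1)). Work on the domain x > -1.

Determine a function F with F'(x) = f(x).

For F(x) to be correct the identity F'(x) - f(x) = 0 must hold.
Check: d/dx[(-sqrt(x + 1) + 4*sqrt(2*x**2 + 1))/2] = (16*x*sqrt(x + 1) - sqrt(2*x**2 + 1))/(4*sqrt(x + 1)*sqrt(2*x**2 + 1)) = f(x).

An antiderivative is F(x) = (-sqrt(x + 1) + 4*sqrt(2*x**2 + 1))/2.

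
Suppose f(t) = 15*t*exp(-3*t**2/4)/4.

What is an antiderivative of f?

An antiderivative is F(t) = -5*exp(-3*t**2/4)/2.

The substitution u = -3*t**2/4 works: f is exactly (dF/du)*(du/dt) for that inner function.
Check: d/dt[-5*exp(-3*t**2/4)/2] = 15*t*exp(-3*t**2/4)/4 = f(t).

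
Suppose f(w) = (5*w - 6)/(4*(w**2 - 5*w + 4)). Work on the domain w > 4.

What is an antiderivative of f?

Factor the denominator (4*(w - 4)*(w - 1)) and decompose: f = 1/(12*(w - 1)) + 7/(6*(w - 4)); each piece integrates to a log, atan, or power term.
Check: d/dw[7*log(w - 4)/6 + log(w - 1)/12] = (5*w - 6)/(4*w**2 - 20*w + 16), which equals f(w).

An antiderivative is F(w) = 7*log(w - 4)/6 + log(w - 1)/12.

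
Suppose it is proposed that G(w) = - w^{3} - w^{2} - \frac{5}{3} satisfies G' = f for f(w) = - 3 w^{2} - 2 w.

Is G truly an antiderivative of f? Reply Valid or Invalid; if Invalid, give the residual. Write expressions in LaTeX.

Valid - differentiating G returns exactly f.

d/dw[G] = - 3 w^{2} - 2 w
This equals f(w) exactly, so the claim holds.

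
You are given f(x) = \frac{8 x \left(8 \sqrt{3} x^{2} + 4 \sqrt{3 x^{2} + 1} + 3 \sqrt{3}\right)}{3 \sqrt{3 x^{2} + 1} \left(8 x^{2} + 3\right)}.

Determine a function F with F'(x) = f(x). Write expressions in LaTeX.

An antiderivative is F(x) = \frac{2 \left(4 \sqrt{3} \sqrt{3 x^{2} + 1} + 3 \log{\left(4 x^{2} + \frac{3}{2} \right)}\right)}{9}.

A candidate is checked by its d/dx: the result must match f(x).
Check: d/dx[\frac{2 \left(4 \sqrt{3} \sqrt{3 x^{2} + 1} + 3 \log{\left(4 x^{2} + \frac{3}{2} \right)}\right)}{9}] = \frac{64 \sqrt{3} x^{3} + 32 x \sqrt{3 x^{2} + 1} + 24 \sqrt{3} x}{24 x^{2} \sqrt{3 x^{2} + 1} + 9 \sqrt{3 x^{2} + 1}}, which equals f(x).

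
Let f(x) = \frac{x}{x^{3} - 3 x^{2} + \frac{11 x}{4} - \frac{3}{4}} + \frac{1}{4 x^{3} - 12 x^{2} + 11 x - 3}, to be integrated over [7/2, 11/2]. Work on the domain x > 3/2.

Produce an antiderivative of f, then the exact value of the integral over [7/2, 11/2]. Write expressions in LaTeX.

Antiderivative: F(x) = - \frac{- 7 \log{\left(x - \frac{3}{2} \right)} + 10 \log{\left(x - 1 \right)} - 3 \log{\left(x - \frac{1}{2} \right)}}{2}; value = - 5 \log{\left(\frac{9}{2} \right)} - \frac{7 \log{\left(2 \right)}}{2} - \frac{3 \log{\left(3 \right)}}{2} + \frac{3 \log{\left(5 \right)}}{2} + 5 \log{\left(\frac{5}{2} \right)} + \frac{7 \log{\left(4 \right)}}{2}

The denominator factors as \left(x - 1\right) \left(2 x - 3\right) \left(2 x - 1\right); partial fractions split f into directly integrable pieces: \frac{3}{2 x - 1} + \frac{7}{2 x - 3} - \frac{5}{x - 1}.
F(x) = - \frac{- 7 \log{\left(x - \frac{3}{2} \right)} + 10 \log{\left(x - 1 \right)} - 3 \log{\left(x - \frac{1}{2} \right)}}{2} is an antiderivative of f.
Check: d/dx[- \frac{- 7 \log{\left(x - \frac{3}{2} \right)} + 10 \log{\left(x - 1 \right)} - 3 \log{\left(x - \frac{1}{2} \right)}}{2}] = \frac{4 x + 1}{4 x^{3} - 12 x^{2} + 11 x - 3}, which equals f(x).
F(11/2) = - 5 \log{\left(\frac{9}{2} \right)} + \frac{3 \log{\left(5 \right)}}{2} + \frac{7 \log{\left(4 \right)}}{2}; F(7/2) = - 5 \log{\left(\frac{5}{2} \right)} + \frac{3 \log{\left(3 \right)}}{2} + \frac{7 \log{\left(2 \right)}}{2}.
Integral = F(11/2) - F(7/2) = - 5 \log{\left(\frac{9}{2} \right)} - \frac{7 \log{\left(2 \right)}}{2} - \frac{3 \log{\left(3 \right)}}{2} + \frac{3 \log{\left(5 \right)}}{2} + 5 \log{\left(\frac{5}{2} \right)} + \frac{7 \log{\left(4 \right)}}{2}.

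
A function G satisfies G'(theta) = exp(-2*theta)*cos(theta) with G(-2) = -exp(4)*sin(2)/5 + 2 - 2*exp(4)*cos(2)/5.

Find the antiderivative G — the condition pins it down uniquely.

Differentiate the proposed G(theta) back; it has to land on the given G'(theta).
A general antiderivative is exp(-2*theta)*sin(theta)/5 - 2*exp(-2*theta)*cos(theta)/5 + C.
The condition gives C = -exp(4)*sin(2)/5 + 2 - 2*exp(4)*cos(2)/5 - (-exp(4)*sin(2)/5 - 2*exp(4)*cos(2)/5) = 2.
So G(theta) = (10*exp(2*theta) + sin(theta) - 2*cos(theta))*exp(-2*theta)/5.
Check: d/dtheta[(10*exp(2*theta) + sin(theta) - 2*cos(theta))*exp(-2*theta)/5] = exp(-2*theta)*cos(theta) = G'(theta).

G(theta) = (10*exp(2*theta) + sin(theta) - 2*cos(theta))*exp(-2*theta)/5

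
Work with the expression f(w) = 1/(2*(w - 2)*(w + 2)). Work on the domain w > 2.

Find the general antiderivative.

F(w) = (log(w - 2) - log(w + 2))/8 + C

The denominator factors as 2*(w - 2)*(w + 2); partial fractions split f into directly integrable pieces: -1/(8*(w + 2)) + 1/(8*(w - 2)).
Check: d/dw[(log(w - 2) - log(w + 2))/8] = 1/(2*w**2 - 8), which equals f(w).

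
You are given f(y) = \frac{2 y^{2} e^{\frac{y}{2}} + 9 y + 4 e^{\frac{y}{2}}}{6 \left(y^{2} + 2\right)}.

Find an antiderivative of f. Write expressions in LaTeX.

Any candidate F(y) must reproduce f(y) exactly when differentiated.
Check: d/dy[\frac{8 e^{\frac{y}{2}} + 9 \log{\left(\frac{3 y^{2}}{2} + 3 \right)}}{12}] = \frac{2 y^{2} e^{\frac{y}{2}} + 9 y + 4 e^{\frac{y}{2}}}{6 y^{2} + 12}, which equals f(y).

An antiderivative is F(y) = \frac{8 e^{\frac{y}{2}} + 9 \log{\left(\frac{3 y^{2}}{2} + 3 \right)}}{12}.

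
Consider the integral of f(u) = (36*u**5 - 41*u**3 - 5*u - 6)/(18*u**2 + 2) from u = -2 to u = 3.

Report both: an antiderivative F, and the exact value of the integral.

Whatever form F(u) takes, F'(u) = f(u) is non-negotiable.
F(u) = ((5 - 4*u**2)**2 - 32*atan(3*u))/32 is an antiderivative of f.
Check: d/du[((5 - 4*u**2)**2 - 32*atan(3*u))/32] = (36*u**5 - 41*u**3 - 5*u - 6)/(18*u**2 + 2) = f(u).
F(3) = 961/32 - atan(9); F(-2) = atan(6) + 121/32.
Integral = F(3) - F(-2) = -atan(9) - atan(6) + 105/4.

Antiderivative: F(u) = ((5 - 4*u**2)**2 - 32*atan(3*u))/32; value = -atan(9) - atan(6) + 105/4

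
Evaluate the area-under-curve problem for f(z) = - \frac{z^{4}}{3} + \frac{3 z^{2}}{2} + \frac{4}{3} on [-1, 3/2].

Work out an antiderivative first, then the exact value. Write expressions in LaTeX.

Antiderivative: F(z) = \frac{z \left(- 2 z^{4} + 15 z^{2} + 40\right)}{30}; value = \frac{475}{96}

Integrate term by term and add the pieces.
F(z) = \frac{z \left(- 2 z^{4} + 15 z^{2} + 40\right)}{30} is an antiderivative of f.
Check: d/dz[\frac{z \left(- 2 z^{4} + 15 z^{2} + 40\right)}{30}] = - \frac{z^{4}}{3} + \frac{3 z^{2}}{2} + \frac{4}{3} = f(z).
F(3/2) = \frac{509}{160}; F(-1) = - \frac{53}{30}.
Integral = F(3/2) - F(-1) = \frac{475}{96}.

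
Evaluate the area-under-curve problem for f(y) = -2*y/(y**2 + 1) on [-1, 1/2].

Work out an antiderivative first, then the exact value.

Antiderivative: F(y) = -log(y**2 + 1); value = -log(5/2) + log(4)

f matches the chain-rule pattern g'(h)*h' with inner function h(y) = 2*y**2 + 2; substituting u = h(y) collapses the integral.
F(y) = -log(y**2 + 1) is an antiderivative of f.
Check: d/dy[-log(y**2 + 1)] = -2*y/(y**2 + 1) = f(y).
F(1/2) = -log(5/4); F(-1) = -log(2).
Integral = F(1/2) - F(-1) = -log(5/2) + log(4).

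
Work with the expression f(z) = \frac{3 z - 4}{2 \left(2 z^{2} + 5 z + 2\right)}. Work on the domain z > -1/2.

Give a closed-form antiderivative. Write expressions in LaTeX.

An antiderivative is F(z) = \frac{- 11 \log{\left(z + \frac{1}{2} \right)} + 20 \log{\left(z + 2 \right)}}{12}.

The denominator factors as 2 \left(z + 2\right) \left(2 z + 1\right); partial fractions split f into directly integrable pieces: - \frac{11}{6 \left(2 z + 1\right)} + \frac{5}{3 \left(z + 2\right)}.
Check: d/dz[\frac{- 11 \log{\left(z + \frac{1}{2} \right)} + 20 \log{\left(z + 2 \right)}}{12}] = \frac{3 z - 4}{4 z^{2} + 10 z + 4}, which equals f(z).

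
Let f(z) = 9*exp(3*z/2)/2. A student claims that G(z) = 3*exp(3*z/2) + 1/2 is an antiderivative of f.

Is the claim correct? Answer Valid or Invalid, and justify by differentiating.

Valid - the claim checks out under differentiation.

d/dz[G] = 9*exp(3*z/2)/2
This equals f(z) exactly, so the claim holds.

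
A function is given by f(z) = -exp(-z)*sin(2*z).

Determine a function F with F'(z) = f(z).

For F(z) to be correct the identity F'(z) - f(z) = 0 must hold.
Check: d/dz[(sin(2*z) + 2*cos(2*z))*exp(-z)/5] = -exp(-z)*sin(2*z) = f(z).

An antiderivative is F(z) = (sin(2*z) + 2*cos(2*z))*exp(-z)/5.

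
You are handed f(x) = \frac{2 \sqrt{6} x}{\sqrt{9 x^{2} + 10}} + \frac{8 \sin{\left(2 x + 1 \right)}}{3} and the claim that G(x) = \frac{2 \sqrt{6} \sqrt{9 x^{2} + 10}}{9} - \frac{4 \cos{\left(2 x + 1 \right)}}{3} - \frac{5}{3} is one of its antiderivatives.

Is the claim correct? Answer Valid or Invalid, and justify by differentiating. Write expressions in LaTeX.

d/dx[G] = \frac{6 \sqrt{6} x + 8 \sqrt{9 x^{2} + 10} \sin{\left(2 x + 1 \right)}}{3 \sqrt{9 x^{2} + 10}}
This equals f(x) exactly, so the claim holds.

Valid: G'(x) = f(x).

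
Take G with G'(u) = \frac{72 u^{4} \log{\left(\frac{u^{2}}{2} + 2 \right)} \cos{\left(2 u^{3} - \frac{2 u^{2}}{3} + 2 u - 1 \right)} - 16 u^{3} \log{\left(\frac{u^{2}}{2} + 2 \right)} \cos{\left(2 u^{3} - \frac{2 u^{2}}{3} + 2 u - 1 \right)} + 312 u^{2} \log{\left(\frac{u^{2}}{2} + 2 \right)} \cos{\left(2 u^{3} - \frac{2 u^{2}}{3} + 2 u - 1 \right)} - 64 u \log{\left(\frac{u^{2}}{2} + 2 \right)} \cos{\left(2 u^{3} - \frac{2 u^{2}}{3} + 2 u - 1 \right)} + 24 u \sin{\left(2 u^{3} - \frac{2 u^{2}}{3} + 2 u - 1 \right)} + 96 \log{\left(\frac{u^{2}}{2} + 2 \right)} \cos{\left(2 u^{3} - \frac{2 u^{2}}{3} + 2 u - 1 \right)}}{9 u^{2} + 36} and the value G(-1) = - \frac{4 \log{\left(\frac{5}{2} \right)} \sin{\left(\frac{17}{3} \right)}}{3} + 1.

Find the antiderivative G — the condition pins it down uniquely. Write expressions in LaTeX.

Recognize the product-rule pattern: G'(u) = v'r + vr' with v = \frac{4 \log{\left(\frac{u^{2}}{2} + 2 \right)}}{3}, r = \sin{\left(2 u^{3} - \frac{2 u^{2}}{3} + 2 u - 1 \right)}, so integration by parts undoes it.
A general antiderivative is \frac{4 \log{\left(\frac{u^{2}}{2} + 2 \right)} \sin{\left(2 u^{3} - \frac{2 u^{2}}{3} + 2 u - 1 \right)}}{3} + C.
The condition gives C = - \frac{4 \log{\left(\frac{5}{2} \right)} \sin{\left(\frac{17}{3} \right)}}{3} + 1 - (- \frac{4 \log{\left(\frac{5}{2} \right)} \sin{\left(\frac{17}{3} \right)}}{3}) = 1.
So G(u) = \frac{4 \log{\left(\frac{u^{2}}{2} + 2 \right)} \sin{\left(2 u^{3} - \frac{2 u^{2}}{3} + 2 u - 1 \right)} + 3}{3}.
Check: d/du[\frac{4 \log{\left(\frac{u^{2}}{2} + 2 \right)} \sin{\left(2 u^{3} - \frac{2 u^{2}}{3} + 2 u - 1 \right)} + 3}{3}] = \frac{72 u^{4} \log{\left(\frac{u^{2}}{2} + 2 \right)} \cos{\left(2 u^{3} - \frac{2 u^{2}}{3} + 2 u - 1 \right)} - 16 u^{3} \log{\left(\frac{u^{2}}{2} + 2 \right)} \cos{\left(2 u^{3} - \frac{2 u^{2}}{3} + 2 u - 1 \right)} + 312 u^{2} \log{\left(\frac{u^{2}}{2} + 2 \right)} \cos{\left(2 u^{3} - \frac{2 u^{2}}{3} + 2 u - 1 \right)} - 64 u \log{\left(\frac{u^{2}}{2} + 2 \right)} \cos{\left(2 u^{3} - \frac{2 u^{2}}{3} + 2 u - 1 \right)} + 24 u \sin{\left(2 u^{3} - \frac{2 u^{2}}{3} + 2 u - 1 \right)} + 96 \log{\left(\frac{u^{2}}{2} + 2 \right)} \cos{\left(2 u^{3} - \frac{2 u^{2}}{3} + 2 u - 1 \right)}}{9 u^{2} + 36} = G'(u).

G(u) = \frac{4 \log{\left(\frac{u^{2}}{2} + 2 \right)} \sin{\left(2 u^{3} - \frac{2 u^{2}}{3} + 2 u - 1 \right)} + 3}{3}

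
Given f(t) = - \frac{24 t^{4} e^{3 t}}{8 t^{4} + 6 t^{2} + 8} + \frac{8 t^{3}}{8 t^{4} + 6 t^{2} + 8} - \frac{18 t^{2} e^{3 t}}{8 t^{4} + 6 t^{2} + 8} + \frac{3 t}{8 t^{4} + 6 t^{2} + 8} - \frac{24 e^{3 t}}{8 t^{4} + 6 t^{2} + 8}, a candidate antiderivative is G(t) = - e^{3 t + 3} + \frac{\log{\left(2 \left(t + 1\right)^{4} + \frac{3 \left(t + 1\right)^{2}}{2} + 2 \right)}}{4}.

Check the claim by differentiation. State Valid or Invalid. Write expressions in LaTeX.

Invalid: d/dt[G] - f = \frac{- 96 t^{8} e^{3} e^{3 t} + 96 t^{8} e^{3 t} - 384 t^{7} e^{3} e^{3 t} + 384 t^{7} e^{3 t} - 720 t^{6} e^{3} e^{3 t} + 720 t^{6} e^{3 t} - 32 t^{6} - 816 t^{5} e^{3} e^{3 t} + 816 t^{5} e^{3 t} - 96 t^{5} - 846 t^{4} e^{3} e^{3 t} + 846 t^{4} e^{3 t} - 108 t^{4} - 780 t^{3} e^{3} e^{3 t} + 780 t^{3} e^{3 t} - 56 t^{3} - 846 t^{2} e^{3} e^{3 t} + 846 t^{2} e^{3 t} + 63 t^{2} - 528 t e^{3} e^{3 t} + 528 t e^{3 t} + 75 t - 264 e^{3} e^{3 t} + 264 e^{3 t} + 44}{32 t^{8} + 128 t^{7} + 240 t^{6} + 272 t^{5} + 282 t^{4} + 260 t^{3} + 282 t^{2} + 176 t + 88}, which is not 0.

d/dt[G] = \frac{- 24 t^{4} e^{3} e^{3 t} - 96 t^{3} e^{3} e^{3 t} + 8 t^{3} - 162 t^{2} e^{3} e^{3 t} + 24 t^{2} - 132 t e^{3} e^{3 t} + 27 t - 66 e^{3} e^{3 t} + 11}{8 t^{4} + 32 t^{3} + 54 t^{2} + 44 t + 22}
d/dt[G] - f(t) = \frac{- 96 t^{8} e^{3} e^{3 t} + 96 t^{8} e^{3 t} - 384 t^{7} e^{3} e^{3 t} + 384 t^{7} e^{3 t} - 720 t^{6} e^{3} e^{3 t} + 720 t^{6} e^{3 t} - 32 t^{6} - 816 t^{5} e^{3} e^{3 t} + 816 t^{5} e^{3 t} - 96 t^{5} - 846 t^{4} e^{3} e^{3 t} + 846 t^{4} e^{3 t} - 108 t^{4} - 780 t^{3} e^{3} e^{3 t} + 780 t^{3} e^{3 t} - 56 t^{3} - 846 t^{2} e^{3} e^{3 t} + 846 t^{2} e^{3 t} + 63 t^{2} - 528 t e^{3} e^{3 t} + 528 t e^{3 t} + 75 t - 264 e^{3} e^{3 t} + 264 e^{3 t} + 44}{32 t^{8} + 128 t^{7} + 240 t^{6} + 272 t^{5} + 282 t^{4} + 260 t^{3} + 282 t^{2} + 176 t + 88} != 0.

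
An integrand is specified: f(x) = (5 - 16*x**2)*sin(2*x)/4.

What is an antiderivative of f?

An antiderivative is F(x) = 2*x**2*cos(2*x) - 2*x*sin(2*x) - 13*cos(2*x)/8.

Whatever form F(x) takes, F'(x) = f(x) is non-negotiable.
Check: d/dx[2*x**2*cos(2*x) - 2*x*sin(2*x) - 13*cos(2*x)/8] = -4*x**2*sin(2*x) + 5*sin(2*x)/4, which equals f(x).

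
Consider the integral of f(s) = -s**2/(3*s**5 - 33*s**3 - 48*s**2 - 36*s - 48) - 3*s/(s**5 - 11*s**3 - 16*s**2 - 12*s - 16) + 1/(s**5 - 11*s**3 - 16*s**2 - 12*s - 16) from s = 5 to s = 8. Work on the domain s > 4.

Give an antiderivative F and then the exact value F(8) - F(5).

Antiderivative: F(s) = (-1225*(s + 2)*log(s - 4) - 5831*(s + 2)*log(s + 2) + 3528*(s + 2)*log(s**2 + 1) + 1908*(s + 2)*atan(s) + 8670)/(45900*(s + 2)); value = -343*log(10)/2700 - 98*log(26)/1275 - 53*atan(5)/1275 - 49*log(4)/1836 - 17/2100 + 53*atan(8)/1275 + 343*log(7)/2700 + 98*log(65)/1275

The denominator factors as 3*(s - 4)*(s + 2)**2*(s**2 + 1); partial fractions split f into directly integrable pieces: (196*s + 53)/(1275*(s**2 + 1)) - 343/(2700*(s + 2)) - 17/(90*(s + 2)**2) - 49/(1836*(s - 4)).
F(s) = (-1225*(s + 2)*log(s - 4) - 5831*(s + 2)*log(s + 2) + 3528*(s + 2)*log(s**2 + 1) + 1908*(s + 2)*atan(s) + 8670)/(45900*(s + 2)) is an antiderivative of f.
Check: d/ds[(-1225*(s + 2)*log(s - 4) - 5831*(s + 2)*log(s + 2) + 3528*(s + 2)*log(s**2 + 1) + 1908*(s + 2)*atan(s) + 8670)/(45900*(s + 2))] = (-s**2 - 9*s + 3)/(3*s**5 - 33*s**3 - 48*s**2 - 36*s - 48), which equals f(s).
F(8) = -343*log(10)/2700 - 49*log(4)/1836 + 17/900 + 53*atan(8)/1275 + 98*log(65)/1275; F(5) = -343*log(7)/2700 + 17/630 + 53*atan(5)/1275 + 98*log(26)/1275.
Integral = F(8) - F(5) = -343*log(10)/2700 - 98*log(26)/1275 - 53*atan(5)/1275 - 49*log(4)/1836 - 17/2100 + 53*atan(8)/1275 + 343*log(7)/2700 + 98*log(65)/1275.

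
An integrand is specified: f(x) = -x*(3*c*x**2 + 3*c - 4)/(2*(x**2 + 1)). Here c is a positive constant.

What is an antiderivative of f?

A candidate is checked by its d/dx: the result must match f(x).
Check: d/dx[-(3*c*x**2 - 4*log(2*x**2 + 2))/4] = (-3*c*x**3 - 3*c*x + 4*x)/(2*x**2 + 2), which equals f(x).

An antiderivative is F(x) = -(3*c*x**2 - 4*log(2*x**2 + 2))/4.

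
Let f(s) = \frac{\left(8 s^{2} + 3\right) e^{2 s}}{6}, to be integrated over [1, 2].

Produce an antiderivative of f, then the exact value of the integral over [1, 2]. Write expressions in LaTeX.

Antiderivative: F(s) = \frac{\left(8 s^{2} - 8 s + 7\right) e^{2 s}}{12}; value = - \frac{7 e^{2}}{12} + \frac{23 e^{4}}{12}

Recognize the product-rule pattern: f = u'v + uv' with u = \frac{2 s^{2}}{3} - \frac{2 s}{3} + \frac{7}{12}, v = e^{2 s}, so integration by parts undoes it.
F(s) = \frac{\left(8 s^{2} - 8 s + 7\right) e^{2 s}}{12} is an antiderivative of f.
Check: d/ds[\frac{\left(8 s^{2} - 8 s + 7\right) e^{2 s}}{12}] = \frac{4 s^{2} e^{2 s}}{3} + \frac{e^{2 s}}{2}, which equals f(s).
F(2) = \frac{23 e^{4}}{12}; F(1) = \frac{7 e^{2}}{12}.
Integral = F(2) - F(1) = - \frac{7 e^{2}}{12} + \frac{23 e^{4}}{12}.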